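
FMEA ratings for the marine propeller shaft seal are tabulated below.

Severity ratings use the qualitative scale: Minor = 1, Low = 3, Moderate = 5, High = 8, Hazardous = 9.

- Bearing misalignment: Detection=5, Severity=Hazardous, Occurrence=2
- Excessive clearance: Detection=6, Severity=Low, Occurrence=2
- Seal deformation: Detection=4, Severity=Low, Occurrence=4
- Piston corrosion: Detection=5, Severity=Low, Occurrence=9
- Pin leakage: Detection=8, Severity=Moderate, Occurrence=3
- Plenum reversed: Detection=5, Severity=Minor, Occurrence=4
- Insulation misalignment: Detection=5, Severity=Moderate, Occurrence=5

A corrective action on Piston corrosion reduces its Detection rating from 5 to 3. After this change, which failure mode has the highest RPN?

Insulation misalignment

RPN = Severity × Occurrence × Detection:
  Bearing misalignment: 9 × 2 × 5 = 90
  Excessive clearance: 3 × 2 × 6 = 36
  Seal deformation: 3 × 4 × 4 = 48
  Piston corrosion: 3 × 9 × 5 = 135
  Pin leakage: 5 × 3 × 8 = 120
  Plenum reversed: 1 × 4 × 5 = 20
  Insulation misalignment: 5 × 5 × 5 = 125
After action: Piston corrosion → 3 × 9 × 3 = 81.
Revised RPNs: Insulation misalignment=125, Pin leakage=120, Bearing misalignment=90, Piston corrosion=81, Seal deformation=48, Excessive clearance=36, Plenum reversed=20.
Highest is now Insulation misalignment (125).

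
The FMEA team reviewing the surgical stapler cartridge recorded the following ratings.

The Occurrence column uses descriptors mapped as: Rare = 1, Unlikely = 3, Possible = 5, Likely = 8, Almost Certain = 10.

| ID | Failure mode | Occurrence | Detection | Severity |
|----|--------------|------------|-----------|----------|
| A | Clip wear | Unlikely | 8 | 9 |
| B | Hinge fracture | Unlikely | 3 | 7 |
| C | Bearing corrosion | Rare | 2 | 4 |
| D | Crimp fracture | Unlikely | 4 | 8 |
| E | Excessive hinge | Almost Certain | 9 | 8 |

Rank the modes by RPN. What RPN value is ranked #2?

216

RPN = Severity × Occurrence × Detection:
  A: 9 × 3 × 8 = 216
  B: 7 × 3 × 3 = 63
  C: 4 × 1 × 2 = 8
  D: 8 × 3 × 4 = 96
  E: 8 × 10 × 9 = 720
Sorted descending: 720, 216, 96, 63, 8.
The second-highest RPN is 216 (A).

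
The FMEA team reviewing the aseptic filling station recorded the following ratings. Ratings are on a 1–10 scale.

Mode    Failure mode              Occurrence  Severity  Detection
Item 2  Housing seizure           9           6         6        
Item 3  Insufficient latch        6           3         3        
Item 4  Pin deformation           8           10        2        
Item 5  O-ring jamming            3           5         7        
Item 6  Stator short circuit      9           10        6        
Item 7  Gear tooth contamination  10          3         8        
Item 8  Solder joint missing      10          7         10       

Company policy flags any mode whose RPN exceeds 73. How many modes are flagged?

RPN = Severity × Occurrence × Detection:
  Item 2: 6 × 9 × 6 = 324
  Item 3: 3 × 6 × 3 = 54
  Item 4: 10 × 8 × 2 = 160
  Item 5: 5 × 3 × 7 = 105
  Item 6: 10 × 9 × 6 = 540
  Item 7: 3 × 10 × 8 = 240
  Item 8: 7 × 10 × 10 = 700
Modes with RPN > 73: Item 2 (324), Item 4 (160), Item 5 (105), Item 6 (540), Item 7 (240), Item 8 (700) → 6.

6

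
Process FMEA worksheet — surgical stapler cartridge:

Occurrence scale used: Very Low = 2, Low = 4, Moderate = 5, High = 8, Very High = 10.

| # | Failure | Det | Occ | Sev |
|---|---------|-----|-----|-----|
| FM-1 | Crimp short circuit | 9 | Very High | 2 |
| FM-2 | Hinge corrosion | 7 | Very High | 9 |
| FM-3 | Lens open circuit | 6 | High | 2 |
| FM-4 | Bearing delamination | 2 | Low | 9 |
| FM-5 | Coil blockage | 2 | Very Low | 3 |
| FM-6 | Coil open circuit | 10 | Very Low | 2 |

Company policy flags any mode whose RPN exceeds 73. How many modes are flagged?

3

RPN = Severity × Occurrence × Detection:
  FM-1: 2 × 10 × 9 = 180
  FM-2: 9 × 10 × 7 = 630
  FM-3: 2 × 8 × 6 = 96
  FM-4: 9 × 4 × 2 = 72
  FM-5: 3 × 2 × 2 = 12
  FM-6: 2 × 2 × 10 = 40
Modes with RPN > 73: FM-1 (180), FM-2 (630), FM-3 (96) → 3.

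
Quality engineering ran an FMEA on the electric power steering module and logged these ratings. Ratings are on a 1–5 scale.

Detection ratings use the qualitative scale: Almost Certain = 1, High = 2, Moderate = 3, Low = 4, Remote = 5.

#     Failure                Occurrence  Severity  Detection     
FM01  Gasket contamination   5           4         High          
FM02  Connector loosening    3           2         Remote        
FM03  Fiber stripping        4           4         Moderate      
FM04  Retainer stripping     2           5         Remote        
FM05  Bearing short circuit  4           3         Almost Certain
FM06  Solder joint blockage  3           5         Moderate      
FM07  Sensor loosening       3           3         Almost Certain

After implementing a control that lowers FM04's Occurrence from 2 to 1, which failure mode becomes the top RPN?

RPN = Severity × Occurrence × Detection:
  FM01: 4 × 5 × 2 = 40
  FM02: 2 × 3 × 5 = 30
  FM03: 4 × 4 × 3 = 48
  FM04: 5 × 2 × 5 = 50
  FM05: 3 × 4 × 1 = 12
  FM06: 5 × 3 × 3 = 45
  FM07: 3 × 3 × 1 = 9
After action: FM04 → 5 × 1 × 5 = 25.
Revised RPNs: FM03=48, FM06=45, FM01=40, FM02=30, FM04=25, FM05=12, FM07=9.
Highest is now FM03 (48).

FM03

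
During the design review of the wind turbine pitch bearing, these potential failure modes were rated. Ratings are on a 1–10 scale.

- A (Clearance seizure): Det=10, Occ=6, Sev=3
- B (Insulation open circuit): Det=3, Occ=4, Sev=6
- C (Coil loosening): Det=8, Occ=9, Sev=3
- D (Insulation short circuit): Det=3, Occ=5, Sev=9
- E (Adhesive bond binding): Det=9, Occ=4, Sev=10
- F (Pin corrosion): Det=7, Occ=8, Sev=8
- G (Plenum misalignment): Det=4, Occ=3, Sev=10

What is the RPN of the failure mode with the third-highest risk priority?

216

RPN = Severity × Occurrence × Detection:
  A: 3 × 6 × 10 = 180
  B: 6 × 4 × 3 = 72
  C: 3 × 9 × 8 = 216
  D: 9 × 5 × 3 = 135
  E: 10 × 4 × 9 = 360
  F: 8 × 8 × 7 = 448
  G: 10 × 3 × 4 = 120
Sorted descending: 448, 360, 216, 180, 135, 120, 72.
The third-highest RPN is 216 (C).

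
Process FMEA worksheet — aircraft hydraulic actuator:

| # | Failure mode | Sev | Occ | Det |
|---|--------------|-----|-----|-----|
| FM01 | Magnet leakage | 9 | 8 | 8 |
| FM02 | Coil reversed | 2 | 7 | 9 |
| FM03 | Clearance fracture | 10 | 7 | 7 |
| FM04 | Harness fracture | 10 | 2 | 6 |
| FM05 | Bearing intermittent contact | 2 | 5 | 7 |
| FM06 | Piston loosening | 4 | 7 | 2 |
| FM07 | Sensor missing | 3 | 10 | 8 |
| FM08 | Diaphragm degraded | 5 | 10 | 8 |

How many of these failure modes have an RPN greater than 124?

RPN = Severity × Occurrence × Detection:
  FM01: 9 × 8 × 8 = 576
  FM02: 2 × 7 × 9 = 126
  FM03: 10 × 7 × 7 = 490
  FM04: 10 × 2 × 6 = 120
  FM05: 2 × 5 × 7 = 70
  FM06: 4 × 7 × 2 = 56
  FM07: 3 × 10 × 8 = 240
  FM08: 5 × 10 × 8 = 400
Modes with RPN > 124: FM01 (576), FM02 (126), FM03 (490), FM07 (240), FM08 (400) → 5.

5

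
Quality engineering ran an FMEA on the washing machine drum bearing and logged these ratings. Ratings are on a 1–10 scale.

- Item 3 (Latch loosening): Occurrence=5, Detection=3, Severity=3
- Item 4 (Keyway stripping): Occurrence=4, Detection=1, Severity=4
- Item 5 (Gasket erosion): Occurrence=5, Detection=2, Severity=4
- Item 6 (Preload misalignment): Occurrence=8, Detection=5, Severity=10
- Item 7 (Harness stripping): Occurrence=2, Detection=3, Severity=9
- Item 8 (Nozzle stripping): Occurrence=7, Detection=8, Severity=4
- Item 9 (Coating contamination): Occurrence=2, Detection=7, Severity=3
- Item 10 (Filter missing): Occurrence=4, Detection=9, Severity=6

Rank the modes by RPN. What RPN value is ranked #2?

224

RPN = Severity × Occurrence × Detection:
  Item 3: 3 × 5 × 3 = 45
  Item 4: 4 × 4 × 1 = 16
  Item 5: 4 × 5 × 2 = 40
  Item 6: 10 × 8 × 5 = 400
  Item 7: 9 × 2 × 3 = 54
  Item 8: 4 × 7 × 8 = 224
  Item 9: 3 × 2 × 7 = 42
  Item 10: 6 × 4 × 9 = 216
Sorted descending: 400, 224, 216, 54, 45, 42, 40, 16.
The second-highest RPN is 224 (Item 8).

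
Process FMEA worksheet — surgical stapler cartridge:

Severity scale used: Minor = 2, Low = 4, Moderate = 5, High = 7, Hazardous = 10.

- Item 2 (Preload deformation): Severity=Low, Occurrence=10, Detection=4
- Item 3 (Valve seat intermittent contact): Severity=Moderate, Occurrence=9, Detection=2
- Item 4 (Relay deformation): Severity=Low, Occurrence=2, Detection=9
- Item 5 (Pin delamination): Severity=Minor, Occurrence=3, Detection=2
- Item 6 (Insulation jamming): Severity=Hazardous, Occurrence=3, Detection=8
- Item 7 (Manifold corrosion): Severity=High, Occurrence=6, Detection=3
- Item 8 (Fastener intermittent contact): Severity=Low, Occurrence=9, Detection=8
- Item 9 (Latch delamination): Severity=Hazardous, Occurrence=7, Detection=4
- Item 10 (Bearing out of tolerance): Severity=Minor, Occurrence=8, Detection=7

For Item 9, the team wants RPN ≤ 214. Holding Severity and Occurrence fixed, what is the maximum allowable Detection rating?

Item 9: S=10, O=7, D=4 → current RPN = 280.
Fixed product = 70. Need 70 × D ≤ 214, so D ≤ 214/70 = 3.06.
Maximum integer Detection rating = 3 (gives RPN 210; D=4 would give 280 > 214).

3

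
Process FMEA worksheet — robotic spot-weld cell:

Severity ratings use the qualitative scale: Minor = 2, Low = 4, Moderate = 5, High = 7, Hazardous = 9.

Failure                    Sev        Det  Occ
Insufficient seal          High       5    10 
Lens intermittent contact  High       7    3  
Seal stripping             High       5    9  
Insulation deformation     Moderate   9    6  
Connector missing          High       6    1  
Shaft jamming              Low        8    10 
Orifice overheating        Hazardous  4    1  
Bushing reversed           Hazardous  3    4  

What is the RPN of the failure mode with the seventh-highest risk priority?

RPN = Severity × Occurrence × Detection:
  Insufficient seal: 7 × 10 × 5 = 350
  Lens intermittent contact: 7 × 3 × 7 = 147
  Seal stripping: 7 × 9 × 5 = 315
  Insulation deformation: 5 × 6 × 9 = 270
  Connector missing: 7 × 1 × 6 = 42
  Shaft jamming: 4 × 10 × 8 = 320
  Orifice overheating: 9 × 1 × 4 = 36
  Bushing reversed: 9 × 4 × 3 = 108
Sorted descending: 350, 320, 315, 270, 147, 108, 42, 36.
The seventh-highest RPN is 42 (Connector missing).

42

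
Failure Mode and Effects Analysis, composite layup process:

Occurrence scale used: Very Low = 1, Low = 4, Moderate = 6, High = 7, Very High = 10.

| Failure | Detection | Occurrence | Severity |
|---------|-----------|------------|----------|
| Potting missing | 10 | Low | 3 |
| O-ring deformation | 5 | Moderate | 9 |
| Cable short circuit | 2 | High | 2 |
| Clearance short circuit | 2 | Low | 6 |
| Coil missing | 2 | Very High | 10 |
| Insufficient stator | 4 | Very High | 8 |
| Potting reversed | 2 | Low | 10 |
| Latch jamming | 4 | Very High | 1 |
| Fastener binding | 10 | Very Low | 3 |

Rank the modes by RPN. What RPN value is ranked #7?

40

RPN = Severity × Occurrence × Detection:
  Potting missing: 3 × 4 × 10 = 120
  O-ring deformation: 9 × 6 × 5 = 270
  Cable short circuit: 2 × 7 × 2 = 28
  Clearance short circuit: 6 × 4 × 2 = 48
  Coil missing: 10 × 10 × 2 = 200
  Insufficient stator: 8 × 10 × 4 = 320
  Potting reversed: 10 × 4 × 2 = 80
  Latch jamming: 1 × 10 × 4 = 40
  Fastener binding: 3 × 1 × 10 = 30
Sorted descending: 320, 270, 200, 120, 80, 48, 40, 30, 28.
The seventh-highest RPN is 40 (Latch jamming).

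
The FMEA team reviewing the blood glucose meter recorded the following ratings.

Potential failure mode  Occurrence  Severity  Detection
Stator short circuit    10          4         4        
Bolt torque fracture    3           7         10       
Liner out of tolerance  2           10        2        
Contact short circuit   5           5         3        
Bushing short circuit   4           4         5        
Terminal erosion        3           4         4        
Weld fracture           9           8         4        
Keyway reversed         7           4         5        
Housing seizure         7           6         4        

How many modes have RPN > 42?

RPN = Severity × Occurrence × Detection:
  Stator short circuit: 4 × 10 × 4 = 160
  Bolt torque fracture: 7 × 3 × 10 = 210
  Liner out of tolerance: 10 × 2 × 2 = 40
  Contact short circuit: 5 × 5 × 3 = 75
  Bushing short circuit: 4 × 4 × 5 = 80
  Terminal erosion: 4 × 3 × 4 = 48
  Weld fracture: 8 × 9 × 4 = 288
  Keyway reversed: 4 × 7 × 5 = 140
  Housing seizure: 6 × 7 × 4 = 168
Modes with RPN > 42: Stator short circuit (160), Bolt torque fracture (210), Contact short circuit (75), Bushing short circuit (80), Terminal erosion (48), Weld fracture (288), Keyway reversed (140), Housing seizure (168) → 8.

8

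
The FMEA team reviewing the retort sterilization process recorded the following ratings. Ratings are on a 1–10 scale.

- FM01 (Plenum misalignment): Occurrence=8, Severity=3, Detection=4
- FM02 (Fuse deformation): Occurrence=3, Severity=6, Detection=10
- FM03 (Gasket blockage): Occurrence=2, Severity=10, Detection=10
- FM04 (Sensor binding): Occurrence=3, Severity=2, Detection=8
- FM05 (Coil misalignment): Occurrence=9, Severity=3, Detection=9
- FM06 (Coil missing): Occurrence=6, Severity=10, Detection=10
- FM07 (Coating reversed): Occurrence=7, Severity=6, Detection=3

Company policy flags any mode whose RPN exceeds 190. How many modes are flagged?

RPN = Severity × Occurrence × Detection:
  FM01: 3 × 8 × 4 = 96
  FM02: 6 × 3 × 10 = 180
  FM03: 10 × 2 × 10 = 200
  FM04: 2 × 3 × 8 = 48
  FM05: 3 × 9 × 9 = 243
  FM06: 10 × 6 × 10 = 600
  FM07: 6 × 7 × 3 = 126
Modes with RPN > 190: FM03 (200), FM05 (243), FM06 (600) → 3.

3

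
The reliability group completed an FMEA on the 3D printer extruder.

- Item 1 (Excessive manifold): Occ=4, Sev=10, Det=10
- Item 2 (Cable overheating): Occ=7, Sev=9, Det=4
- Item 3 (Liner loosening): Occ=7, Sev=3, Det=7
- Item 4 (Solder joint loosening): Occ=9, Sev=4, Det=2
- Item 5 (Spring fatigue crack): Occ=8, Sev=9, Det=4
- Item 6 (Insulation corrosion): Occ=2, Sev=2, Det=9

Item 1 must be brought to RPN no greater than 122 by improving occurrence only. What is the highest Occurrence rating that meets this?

Item 1: S=10, O=4, D=10 → current RPN = 400.
Fixed product = 100. Need 100 × O ≤ 122, so O ≤ 122/100 = 1.22.
Maximum integer Occurrence rating = 1 (gives RPN 100; O=2 would give 200 > 122).

1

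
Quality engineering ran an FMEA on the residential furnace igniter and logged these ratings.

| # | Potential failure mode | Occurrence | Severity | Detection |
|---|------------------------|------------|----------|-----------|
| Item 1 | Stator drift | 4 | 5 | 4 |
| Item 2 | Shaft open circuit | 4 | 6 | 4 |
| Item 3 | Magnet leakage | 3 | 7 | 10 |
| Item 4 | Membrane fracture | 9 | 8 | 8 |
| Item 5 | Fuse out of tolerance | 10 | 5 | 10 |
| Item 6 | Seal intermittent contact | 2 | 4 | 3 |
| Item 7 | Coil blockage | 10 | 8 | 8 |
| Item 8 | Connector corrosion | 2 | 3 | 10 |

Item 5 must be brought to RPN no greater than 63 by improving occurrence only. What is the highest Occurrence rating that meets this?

Item 5: S=5, O=10, D=10 → current RPN = 500.
Fixed product = 50. Need 50 × O ≤ 63, so O ≤ 63/50 = 1.26.
Maximum integer Occurrence rating = 1 (gives RPN 50; O=2 would give 100 > 63).

1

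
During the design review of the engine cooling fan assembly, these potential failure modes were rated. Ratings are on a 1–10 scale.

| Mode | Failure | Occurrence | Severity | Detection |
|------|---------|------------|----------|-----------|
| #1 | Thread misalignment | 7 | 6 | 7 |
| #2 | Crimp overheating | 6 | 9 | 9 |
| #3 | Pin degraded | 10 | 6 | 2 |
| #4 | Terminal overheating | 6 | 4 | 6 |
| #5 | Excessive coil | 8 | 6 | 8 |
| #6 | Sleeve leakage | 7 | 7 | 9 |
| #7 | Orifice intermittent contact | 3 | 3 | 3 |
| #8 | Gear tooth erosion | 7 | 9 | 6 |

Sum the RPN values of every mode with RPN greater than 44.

RPN = Severity × Occurrence × Detection:
  #1: 6 × 7 × 7 = 294
  #2: 9 × 6 × 9 = 486
  #3: 6 × 10 × 2 = 120
  #4: 4 × 6 × 6 = 144
  #5: 6 × 8 × 8 = 384
  #6: 7 × 7 × 9 = 441
  #7: 3 × 3 × 3 = 27
  #8: 9 × 7 × 6 = 378
RPN > 44: #1 (294), #2 (486), #3 (120), #4 (144), #5 (384), #6 (441), #8 (378).
Sum: 294 + 486 + 120 + 144 + 384 + 441 + 378 = 2247.

2247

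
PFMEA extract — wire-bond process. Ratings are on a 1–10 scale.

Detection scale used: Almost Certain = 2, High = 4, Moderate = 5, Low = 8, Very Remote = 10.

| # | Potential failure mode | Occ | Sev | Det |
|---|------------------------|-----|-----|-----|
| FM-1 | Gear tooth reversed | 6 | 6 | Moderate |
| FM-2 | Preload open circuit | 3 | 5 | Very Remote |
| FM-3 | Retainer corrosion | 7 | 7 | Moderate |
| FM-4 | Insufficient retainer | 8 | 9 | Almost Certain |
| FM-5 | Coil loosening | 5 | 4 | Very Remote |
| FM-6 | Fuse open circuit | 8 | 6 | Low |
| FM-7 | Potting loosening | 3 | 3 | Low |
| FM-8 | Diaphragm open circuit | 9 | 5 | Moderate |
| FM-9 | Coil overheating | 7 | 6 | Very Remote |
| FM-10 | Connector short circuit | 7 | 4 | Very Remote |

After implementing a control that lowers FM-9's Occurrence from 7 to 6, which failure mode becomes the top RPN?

RPN = Severity × Occurrence × Detection:
  FM-1: 6 × 6 × 5 = 180
  FM-2: 5 × 3 × 10 = 150
  FM-3: 7 × 7 × 5 = 245
  FM-4: 9 × 8 × 2 = 144
  FM-5: 4 × 5 × 10 = 200
  FM-6: 6 × 8 × 8 = 384
  FM-7: 3 × 3 × 8 = 72
  FM-8: 5 × 9 × 5 = 225
  FM-9: 6 × 7 × 10 = 420
  FM-10: 4 × 7 × 10 = 280
After action: FM-9 → 6 × 6 × 10 = 360.
Revised RPNs: FM-6=384, FM-9=360, FM-10=280, FM-3=245, FM-8=225, FM-5=200, FM-1=180, FM-2=150, FM-4=144, FM-7=72.
Highest is now FM-6 (384).

FM-6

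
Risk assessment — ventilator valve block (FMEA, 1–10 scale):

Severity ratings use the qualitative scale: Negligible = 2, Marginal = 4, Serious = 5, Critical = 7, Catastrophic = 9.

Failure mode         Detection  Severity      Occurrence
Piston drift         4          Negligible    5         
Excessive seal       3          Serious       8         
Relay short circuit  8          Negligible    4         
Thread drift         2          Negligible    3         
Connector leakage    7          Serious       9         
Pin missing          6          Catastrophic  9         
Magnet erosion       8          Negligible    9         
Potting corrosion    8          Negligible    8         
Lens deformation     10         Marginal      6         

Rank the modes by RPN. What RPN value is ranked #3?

RPN = Severity × Occurrence × Detection:
  Piston drift: 2 × 5 × 4 = 40
  Excessive seal: 5 × 8 × 3 = 120
  Relay short circuit: 2 × 4 × 8 = 64
  Thread drift: 2 × 3 × 2 = 12
  Connector leakage: 5 × 9 × 7 = 315
  Pin missing: 9 × 9 × 6 = 486
  Magnet erosion: 2 × 9 × 8 = 144
  Potting corrosion: 2 × 8 × 8 = 128
  Lens deformation: 4 × 6 × 10 = 240
Sorted descending: 486, 315, 240, 144, 128, 120, 64, 40, 12.
The third-highest RPN is 240 (Lens deformation).

240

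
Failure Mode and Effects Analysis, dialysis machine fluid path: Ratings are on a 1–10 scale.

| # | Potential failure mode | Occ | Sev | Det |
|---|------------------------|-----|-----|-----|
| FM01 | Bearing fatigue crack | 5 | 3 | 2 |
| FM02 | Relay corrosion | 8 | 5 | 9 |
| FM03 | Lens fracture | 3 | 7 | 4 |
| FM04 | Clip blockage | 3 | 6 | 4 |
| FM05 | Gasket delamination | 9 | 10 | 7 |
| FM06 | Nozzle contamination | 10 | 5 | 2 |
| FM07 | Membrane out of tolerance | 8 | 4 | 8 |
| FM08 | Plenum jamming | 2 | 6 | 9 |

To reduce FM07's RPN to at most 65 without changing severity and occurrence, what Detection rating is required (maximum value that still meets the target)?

2

FM07: S=4, O=8, D=8 → current RPN = 256.
Fixed product = 32. Need 32 × D ≤ 65, so D ≤ 65/32 = 2.03.
Maximum integer Detection rating = 2 (gives RPN 64; D=3 would give 96 > 65).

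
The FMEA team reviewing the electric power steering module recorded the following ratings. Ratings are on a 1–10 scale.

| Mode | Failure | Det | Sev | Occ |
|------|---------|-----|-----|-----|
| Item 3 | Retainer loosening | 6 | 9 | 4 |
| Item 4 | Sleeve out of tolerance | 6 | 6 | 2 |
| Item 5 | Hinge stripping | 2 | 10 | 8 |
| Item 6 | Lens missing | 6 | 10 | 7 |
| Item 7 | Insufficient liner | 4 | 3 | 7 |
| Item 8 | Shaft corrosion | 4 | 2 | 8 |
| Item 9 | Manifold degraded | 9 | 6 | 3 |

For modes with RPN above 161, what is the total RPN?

RPN = Severity × Occurrence × Detection:
  Item 3: 9 × 4 × 6 = 216
  Item 4: 6 × 2 × 6 = 72
  Item 5: 10 × 8 × 2 = 160
  Item 6: 10 × 7 × 6 = 420
  Item 7: 3 × 7 × 4 = 84
  Item 8: 2 × 8 × 4 = 64
  Item 9: 6 × 3 × 9 = 162
RPN > 161: Item 3 (216), Item 6 (420), Item 9 (162).
Sum: 216 + 420 + 162 = 798.

798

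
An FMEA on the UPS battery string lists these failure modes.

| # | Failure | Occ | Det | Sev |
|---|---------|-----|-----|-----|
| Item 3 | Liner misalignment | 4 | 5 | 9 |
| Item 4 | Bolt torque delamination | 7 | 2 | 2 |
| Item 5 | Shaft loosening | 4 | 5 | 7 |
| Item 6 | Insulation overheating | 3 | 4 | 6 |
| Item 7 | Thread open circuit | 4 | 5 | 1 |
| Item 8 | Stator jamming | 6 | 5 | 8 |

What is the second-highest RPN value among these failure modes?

RPN = Severity × Occurrence × Detection:
  Item 3: 9 × 4 × 5 = 180
  Item 4: 2 × 7 × 2 = 28
  Item 5: 7 × 4 × 5 = 140
  Item 6: 6 × 3 × 4 = 72
  Item 7: 1 × 4 × 5 = 20
  Item 8: 8 × 6 × 5 = 240
Sorted descending: 240, 180, 140, 72, 28, 20.
The second-highest RPN is 180 (Item 3).

180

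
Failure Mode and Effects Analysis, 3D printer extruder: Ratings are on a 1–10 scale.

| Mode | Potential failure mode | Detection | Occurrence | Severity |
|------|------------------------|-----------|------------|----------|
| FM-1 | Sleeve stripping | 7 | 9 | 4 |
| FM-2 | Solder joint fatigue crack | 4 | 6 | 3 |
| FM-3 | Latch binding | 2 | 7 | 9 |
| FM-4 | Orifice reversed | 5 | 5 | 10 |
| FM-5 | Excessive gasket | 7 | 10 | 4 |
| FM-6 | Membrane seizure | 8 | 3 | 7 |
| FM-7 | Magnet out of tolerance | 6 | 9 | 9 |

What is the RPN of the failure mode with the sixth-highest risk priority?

RPN = Severity × Occurrence × Detection:
  FM-1: 4 × 9 × 7 = 252
  FM-2: 3 × 6 × 4 = 72
  FM-3: 9 × 7 × 2 = 126
  FM-4: 10 × 5 × 5 = 250
  FM-5: 4 × 10 × 7 = 280
  FM-6: 7 × 3 × 8 = 168
  FM-7: 9 × 9 × 6 = 486
Sorted descending: 486, 280, 252, 250, 168, 126, 72.
The sixth-highest RPN is 126 (FM-3).

126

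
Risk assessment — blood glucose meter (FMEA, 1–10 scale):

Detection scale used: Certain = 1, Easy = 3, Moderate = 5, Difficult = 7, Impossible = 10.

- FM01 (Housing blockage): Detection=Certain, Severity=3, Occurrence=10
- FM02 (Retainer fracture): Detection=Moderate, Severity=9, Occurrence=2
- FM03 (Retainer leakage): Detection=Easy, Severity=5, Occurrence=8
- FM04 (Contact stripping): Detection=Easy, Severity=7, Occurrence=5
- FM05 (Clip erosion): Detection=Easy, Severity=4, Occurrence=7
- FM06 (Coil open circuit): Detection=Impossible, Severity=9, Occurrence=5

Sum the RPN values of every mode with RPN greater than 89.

RPN = Severity × Occurrence × Detection:
  FM01: 3 × 10 × 1 = 30
  FM02: 9 × 2 × 5 = 90
  FM03: 5 × 8 × 3 = 120
  FM04: 7 × 5 × 3 = 105
  FM05: 4 × 7 × 3 = 84
  FM06: 9 × 5 × 10 = 450
RPN > 89: FM02 (90), FM03 (120), FM04 (105), FM06 (450).
Sum: 90 + 120 + 105 + 450 = 765.

765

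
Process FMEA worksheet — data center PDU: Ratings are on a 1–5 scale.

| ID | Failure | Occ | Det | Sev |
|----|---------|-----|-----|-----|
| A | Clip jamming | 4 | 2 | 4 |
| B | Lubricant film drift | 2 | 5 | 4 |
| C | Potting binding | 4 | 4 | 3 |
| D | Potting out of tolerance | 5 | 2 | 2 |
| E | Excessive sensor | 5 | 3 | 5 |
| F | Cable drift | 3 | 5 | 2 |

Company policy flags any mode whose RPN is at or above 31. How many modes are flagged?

RPN = Severity × Occurrence × Detection:
  A: 4 × 4 × 2 = 32
  B: 4 × 2 × 5 = 40
  C: 3 × 4 × 4 = 48
  D: 2 × 5 × 2 = 20
  E: 5 × 5 × 3 = 75
  F: 2 × 3 × 5 = 30
Modes with RPN ≥ 31: A (32), B (40), C (48), E (75) → 4.

4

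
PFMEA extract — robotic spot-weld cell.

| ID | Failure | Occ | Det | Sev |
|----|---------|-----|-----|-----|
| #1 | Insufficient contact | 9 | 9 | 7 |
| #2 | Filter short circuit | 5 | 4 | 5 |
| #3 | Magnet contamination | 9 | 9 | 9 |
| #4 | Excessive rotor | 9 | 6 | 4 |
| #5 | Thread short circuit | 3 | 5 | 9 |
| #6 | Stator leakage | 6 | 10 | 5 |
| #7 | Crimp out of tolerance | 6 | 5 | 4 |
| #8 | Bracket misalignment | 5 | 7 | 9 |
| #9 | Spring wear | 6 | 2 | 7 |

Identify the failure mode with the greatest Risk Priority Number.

#3

RPN = Severity × Occurrence × Detection:
  #1: 7 × 9 × 9 = 567
  #2: 5 × 5 × 4 = 100
  #3: 9 × 9 × 9 = 729
  #4: 4 × 9 × 6 = 216
  #5: 9 × 3 × 5 = 135
  #6: 5 × 6 × 10 = 300
  #7: 4 × 6 × 5 = 120
  #8: 9 × 5 × 7 = 315
  #9: 7 × 6 × 2 = 84
Highest RPN is 729 → #3.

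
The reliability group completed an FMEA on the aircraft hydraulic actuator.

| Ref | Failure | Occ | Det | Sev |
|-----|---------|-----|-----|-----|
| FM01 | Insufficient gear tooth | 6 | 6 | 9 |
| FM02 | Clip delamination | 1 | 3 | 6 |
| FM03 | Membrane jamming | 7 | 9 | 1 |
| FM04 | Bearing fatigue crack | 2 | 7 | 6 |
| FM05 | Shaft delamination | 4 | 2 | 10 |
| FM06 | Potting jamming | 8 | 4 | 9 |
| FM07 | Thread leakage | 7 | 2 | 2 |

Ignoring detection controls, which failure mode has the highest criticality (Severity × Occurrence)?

Criticality = Severity × Occurrence:
  FM01: 9 × 6 = 54
  FM02: 6 × 1 = 6
  FM03: 1 × 7 = 7
  FM04: 6 × 2 = 12
  FM05: 10 × 4 = 40
  FM06: 9 × 8 = 72
  FM07: 2 × 7 = 14
Highest criticality is 72 → FM06.

FM06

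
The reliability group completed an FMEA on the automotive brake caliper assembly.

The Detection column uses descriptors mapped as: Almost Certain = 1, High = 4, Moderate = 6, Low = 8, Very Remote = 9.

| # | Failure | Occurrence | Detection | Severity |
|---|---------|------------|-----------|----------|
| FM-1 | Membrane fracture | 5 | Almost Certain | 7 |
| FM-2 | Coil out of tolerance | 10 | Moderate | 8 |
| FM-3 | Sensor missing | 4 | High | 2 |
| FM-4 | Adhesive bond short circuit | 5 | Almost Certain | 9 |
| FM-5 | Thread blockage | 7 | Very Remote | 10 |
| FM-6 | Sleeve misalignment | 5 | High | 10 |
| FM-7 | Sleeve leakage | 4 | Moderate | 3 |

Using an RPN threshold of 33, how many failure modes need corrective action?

RPN = Severity × Occurrence × Detection:
  FM-1: 7 × 5 × 1 = 35
  FM-2: 8 × 10 × 6 = 480
  FM-3: 2 × 4 × 4 = 32
  FM-4: 9 × 5 × 1 = 45
  FM-5: 10 × 7 × 9 = 630
  FM-6: 10 × 5 × 4 = 200
  FM-7: 3 × 4 × 6 = 72
Modes with RPN ≥ 33: FM-1 (35), FM-2 (480), FM-4 (45), FM-5 (630), FM-6 (200), FM-7 (72) → 6.

6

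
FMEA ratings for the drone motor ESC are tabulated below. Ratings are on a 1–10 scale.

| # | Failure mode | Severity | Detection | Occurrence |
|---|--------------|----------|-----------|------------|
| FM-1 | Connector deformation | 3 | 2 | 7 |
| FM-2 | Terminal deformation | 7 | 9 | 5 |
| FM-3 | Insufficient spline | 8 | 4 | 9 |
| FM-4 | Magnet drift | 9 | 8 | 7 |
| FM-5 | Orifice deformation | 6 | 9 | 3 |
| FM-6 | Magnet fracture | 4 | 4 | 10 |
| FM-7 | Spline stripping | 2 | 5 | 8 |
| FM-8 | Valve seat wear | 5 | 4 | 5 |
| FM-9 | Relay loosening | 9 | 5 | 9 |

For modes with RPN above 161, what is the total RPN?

RPN = Severity × Occurrence × Detection:
  FM-1: 3 × 7 × 2 = 42
  FM-2: 7 × 5 × 9 = 315
  FM-3: 8 × 9 × 4 = 288
  FM-4: 9 × 7 × 8 = 504
  FM-5: 6 × 3 × 9 = 162
  FM-6: 4 × 10 × 4 = 160
  FM-7: 2 × 8 × 5 = 80
  FM-8: 5 × 5 × 4 = 100
  FM-9: 9 × 9 × 5 = 405
RPN > 161: FM-2 (315), FM-3 (288), FM-4 (504), FM-5 (162), FM-9 (405).
Sum: 315 + 288 + 504 + 162 + 405 = 1674.

1674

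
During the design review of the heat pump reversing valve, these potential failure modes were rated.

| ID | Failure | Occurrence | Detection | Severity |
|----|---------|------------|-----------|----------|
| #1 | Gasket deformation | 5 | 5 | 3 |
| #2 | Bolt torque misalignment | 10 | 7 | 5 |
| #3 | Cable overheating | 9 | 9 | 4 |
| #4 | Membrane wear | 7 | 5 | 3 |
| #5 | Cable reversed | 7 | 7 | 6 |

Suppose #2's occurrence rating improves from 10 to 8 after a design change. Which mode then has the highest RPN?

#3

RPN = Severity × Occurrence × Detection:
  #1: 3 × 5 × 5 = 75
  #2: 5 × 10 × 7 = 350
  #3: 4 × 9 × 9 = 324
  #4: 3 × 7 × 5 = 105
  #5: 6 × 7 × 7 = 294
After action: #2 → 5 × 8 × 7 = 280.
Revised RPNs: #3=324, #5=294, #2=280, #4=105, #1=75.
Highest is now #3 (324).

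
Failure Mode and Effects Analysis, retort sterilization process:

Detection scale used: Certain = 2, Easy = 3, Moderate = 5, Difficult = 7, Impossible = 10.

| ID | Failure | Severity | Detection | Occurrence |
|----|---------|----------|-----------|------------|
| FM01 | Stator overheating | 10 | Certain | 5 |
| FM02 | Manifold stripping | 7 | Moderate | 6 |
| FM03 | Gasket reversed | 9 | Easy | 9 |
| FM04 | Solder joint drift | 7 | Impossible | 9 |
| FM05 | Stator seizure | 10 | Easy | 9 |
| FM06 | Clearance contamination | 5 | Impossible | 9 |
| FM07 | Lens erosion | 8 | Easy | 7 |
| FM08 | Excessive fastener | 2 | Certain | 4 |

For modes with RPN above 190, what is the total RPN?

RPN = Severity × Occurrence × Detection:
  FM01: 10 × 5 × 2 = 100
  FM02: 7 × 6 × 5 = 210
  FM03: 9 × 9 × 3 = 243
  FM04: 7 × 9 × 10 = 630
  FM05: 10 × 9 × 3 = 270
  FM06: 5 × 9 × 10 = 450
  FM07: 8 × 7 × 3 = 168
  FM08: 2 × 4 × 2 = 16
RPN > 190: FM02 (210), FM03 (243), FM04 (630), FM05 (270), FM06 (450).
Sum: 210 + 243 + 630 + 270 + 450 = 1803.

1803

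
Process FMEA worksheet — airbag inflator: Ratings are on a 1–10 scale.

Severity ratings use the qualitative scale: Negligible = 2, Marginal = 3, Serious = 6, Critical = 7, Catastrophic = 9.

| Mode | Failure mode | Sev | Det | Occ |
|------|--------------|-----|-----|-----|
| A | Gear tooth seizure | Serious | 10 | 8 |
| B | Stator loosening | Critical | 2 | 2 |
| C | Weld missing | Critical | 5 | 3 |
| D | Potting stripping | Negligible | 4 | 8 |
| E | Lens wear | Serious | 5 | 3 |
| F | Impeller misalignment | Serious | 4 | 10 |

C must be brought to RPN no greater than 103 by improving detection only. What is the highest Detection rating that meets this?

C: S=7, O=3, D=5 → current RPN = 105.
Fixed product = 21. Need 21 × D ≤ 103, so D ≤ 103/21 = 4.90.
Maximum integer Detection rating = 4 (gives RPN 84; D=5 would give 105 > 103).

4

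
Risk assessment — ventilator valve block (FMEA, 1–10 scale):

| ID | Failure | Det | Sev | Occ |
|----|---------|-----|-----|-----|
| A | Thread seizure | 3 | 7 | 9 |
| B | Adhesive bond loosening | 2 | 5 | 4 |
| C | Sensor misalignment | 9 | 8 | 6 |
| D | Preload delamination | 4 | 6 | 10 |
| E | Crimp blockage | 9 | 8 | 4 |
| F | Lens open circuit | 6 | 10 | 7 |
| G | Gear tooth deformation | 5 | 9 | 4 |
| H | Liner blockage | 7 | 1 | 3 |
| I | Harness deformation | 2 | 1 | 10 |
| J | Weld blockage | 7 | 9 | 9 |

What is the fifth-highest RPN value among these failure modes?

RPN = Severity × Occurrence × Detection:
  A: 7 × 9 × 3 = 189
  B: 5 × 4 × 2 = 40
  C: 8 × 6 × 9 = 432
  D: 6 × 10 × 4 = 240
  E: 8 × 4 × 9 = 288
  F: 10 × 7 × 6 = 420
  G: 9 × 4 × 5 = 180
  H: 1 × 3 × 7 = 21
  I: 1 × 10 × 2 = 20
  J: 9 × 9 × 7 = 567
Sorted descending: 567, 432, 420, 288, 240, 189, 180, 40, 21, 20.
The fifth-highest RPN is 240 (D).

240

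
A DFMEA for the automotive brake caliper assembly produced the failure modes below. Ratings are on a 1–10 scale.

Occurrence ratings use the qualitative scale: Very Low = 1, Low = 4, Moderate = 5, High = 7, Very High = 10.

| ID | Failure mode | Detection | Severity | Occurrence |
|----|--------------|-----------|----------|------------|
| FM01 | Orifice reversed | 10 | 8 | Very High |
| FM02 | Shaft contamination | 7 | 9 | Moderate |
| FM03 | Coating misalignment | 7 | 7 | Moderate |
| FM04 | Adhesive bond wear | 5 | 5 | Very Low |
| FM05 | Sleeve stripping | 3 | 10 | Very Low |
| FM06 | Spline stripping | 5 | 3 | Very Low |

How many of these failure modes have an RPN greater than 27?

4

RPN = Severity × Occurrence × Detection:
  FM01: 8 × 10 × 10 = 800
  FM02: 9 × 5 × 7 = 315
  FM03: 7 × 5 × 7 = 245
  FM04: 5 × 1 × 5 = 25
  FM05: 10 × 1 × 3 = 30
  FM06: 3 × 1 × 5 = 15
Modes with RPN > 27: FM01 (800), FM02 (315), FM03 (245), FM05 (30) → 4.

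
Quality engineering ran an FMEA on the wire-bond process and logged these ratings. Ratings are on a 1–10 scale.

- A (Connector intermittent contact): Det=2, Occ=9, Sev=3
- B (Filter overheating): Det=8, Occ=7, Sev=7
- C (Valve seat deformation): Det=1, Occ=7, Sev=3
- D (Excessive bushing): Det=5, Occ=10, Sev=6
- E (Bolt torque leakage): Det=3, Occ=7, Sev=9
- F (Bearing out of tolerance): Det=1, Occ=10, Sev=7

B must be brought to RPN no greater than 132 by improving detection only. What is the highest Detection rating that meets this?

B: S=7, O=7, D=8 → current RPN = 392.
Fixed product = 49. Need 49 × D ≤ 132, so D ≤ 132/49 = 2.69.
Maximum integer Detection rating = 2 (gives RPN 98; D=3 would give 147 > 132).

2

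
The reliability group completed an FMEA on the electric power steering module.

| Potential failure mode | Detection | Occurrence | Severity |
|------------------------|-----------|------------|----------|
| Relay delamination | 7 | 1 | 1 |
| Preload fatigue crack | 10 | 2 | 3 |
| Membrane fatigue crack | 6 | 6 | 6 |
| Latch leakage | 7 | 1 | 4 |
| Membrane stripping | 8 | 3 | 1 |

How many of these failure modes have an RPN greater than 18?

4

RPN = Severity × Occurrence × Detection:
  Relay delamination: 1 × 1 × 7 = 7
  Preload fatigue crack: 3 × 2 × 10 = 60
  Membrane fatigue crack: 6 × 6 × 6 = 216
  Latch leakage: 4 × 1 × 7 = 28
  Membrane stripping: 1 × 3 × 8 = 24
Modes with RPN > 18: Preload fatigue crack (60), Membrane fatigue crack (216), Latch leakage (28), Membrane stripping (24) → 4.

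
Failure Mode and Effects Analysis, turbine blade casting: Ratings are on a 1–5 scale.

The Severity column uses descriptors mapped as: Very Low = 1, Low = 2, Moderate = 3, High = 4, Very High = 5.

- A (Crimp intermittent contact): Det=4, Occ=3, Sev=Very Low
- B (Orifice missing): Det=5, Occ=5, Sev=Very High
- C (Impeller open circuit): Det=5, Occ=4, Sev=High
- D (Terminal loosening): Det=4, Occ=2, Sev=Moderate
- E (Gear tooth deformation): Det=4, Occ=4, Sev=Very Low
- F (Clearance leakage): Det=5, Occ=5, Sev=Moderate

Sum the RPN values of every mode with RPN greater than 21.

304

RPN = Severity × Occurrence × Detection:
  A: 1 × 3 × 4 = 12
  B: 5 × 5 × 5 = 125
  C: 4 × 4 × 5 = 80
  D: 3 × 2 × 4 = 24
  E: 1 × 4 × 4 = 16
  F: 3 × 5 × 5 = 75
RPN > 21: B (125), C (80), D (24), F (75).
Sum: 125 + 80 + 24 + 75 = 304.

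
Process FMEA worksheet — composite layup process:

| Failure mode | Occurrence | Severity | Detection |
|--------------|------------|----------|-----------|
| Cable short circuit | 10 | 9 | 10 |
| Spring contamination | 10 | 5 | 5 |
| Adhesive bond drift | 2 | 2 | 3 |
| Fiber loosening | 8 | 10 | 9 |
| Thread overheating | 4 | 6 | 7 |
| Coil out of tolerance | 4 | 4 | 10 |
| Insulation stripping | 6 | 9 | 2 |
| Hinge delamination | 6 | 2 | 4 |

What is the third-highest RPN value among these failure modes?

250

RPN = Severity × Occurrence × Detection:
  Cable short circuit: 9 × 10 × 10 = 900
  Spring contamination: 5 × 10 × 5 = 250
  Adhesive bond drift: 2 × 2 × 3 = 12
  Fiber loosening: 10 × 8 × 9 = 720
  Thread overheating: 6 × 4 × 7 = 168
  Coil out of tolerance: 4 × 4 × 10 = 160
  Insulation stripping: 9 × 6 × 2 = 108
  Hinge delamination: 2 × 6 × 4 = 48
Sorted descending: 900, 720, 250, 168, 160, 108, 48, 12.
The third-highest RPN is 250 (Spring contamination).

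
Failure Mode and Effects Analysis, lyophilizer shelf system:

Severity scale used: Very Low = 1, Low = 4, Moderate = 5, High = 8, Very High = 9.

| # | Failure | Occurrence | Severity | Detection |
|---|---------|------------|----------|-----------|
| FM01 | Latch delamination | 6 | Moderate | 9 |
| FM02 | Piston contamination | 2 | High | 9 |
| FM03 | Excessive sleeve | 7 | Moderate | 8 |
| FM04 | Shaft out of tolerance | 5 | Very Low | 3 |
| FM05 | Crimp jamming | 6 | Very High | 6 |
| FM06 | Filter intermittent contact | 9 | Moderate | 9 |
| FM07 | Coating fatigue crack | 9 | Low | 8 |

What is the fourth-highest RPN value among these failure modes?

RPN = Severity × Occurrence × Detection:
  FM01: 5 × 6 × 9 = 270
  FM02: 8 × 2 × 9 = 144
  FM03: 5 × 7 × 8 = 280
  FM04: 1 × 5 × 3 = 15
  FM05: 9 × 6 × 6 = 324
  FM06: 5 × 9 × 9 = 405
  FM07: 4 × 9 × 8 = 288
Sorted descending: 405, 324, 288, 280, 270, 144, 15.
The fourth-highest RPN is 280 (FM03).

280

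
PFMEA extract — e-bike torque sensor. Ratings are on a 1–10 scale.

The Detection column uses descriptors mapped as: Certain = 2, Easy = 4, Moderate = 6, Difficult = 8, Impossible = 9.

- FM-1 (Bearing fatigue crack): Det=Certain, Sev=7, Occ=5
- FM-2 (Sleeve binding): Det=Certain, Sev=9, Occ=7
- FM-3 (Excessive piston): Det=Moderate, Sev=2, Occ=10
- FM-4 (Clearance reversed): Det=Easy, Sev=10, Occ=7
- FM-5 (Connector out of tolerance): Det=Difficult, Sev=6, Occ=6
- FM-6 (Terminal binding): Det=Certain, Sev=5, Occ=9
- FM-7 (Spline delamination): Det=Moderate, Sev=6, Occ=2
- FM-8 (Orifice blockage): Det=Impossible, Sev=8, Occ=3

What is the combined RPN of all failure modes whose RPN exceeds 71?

RPN = Severity × Occurrence × Detection:
  FM-1: 7 × 5 × 2 = 70
  FM-2: 9 × 7 × 2 = 126
  FM-3: 2 × 10 × 6 = 120
  FM-4: 10 × 7 × 4 = 280
  FM-5: 6 × 6 × 8 = 288
  FM-6: 5 × 9 × 2 = 90
  FM-7: 6 × 2 × 6 = 72
  FM-8: 8 × 3 × 9 = 216
RPN > 71: FM-2 (126), FM-3 (120), FM-4 (280), FM-5 (288), FM-6 (90), FM-7 (72), FM-8 (216).
Sum: 126 + 120 + 280 + 288 + 90 + 72 + 216 = 1192.

1192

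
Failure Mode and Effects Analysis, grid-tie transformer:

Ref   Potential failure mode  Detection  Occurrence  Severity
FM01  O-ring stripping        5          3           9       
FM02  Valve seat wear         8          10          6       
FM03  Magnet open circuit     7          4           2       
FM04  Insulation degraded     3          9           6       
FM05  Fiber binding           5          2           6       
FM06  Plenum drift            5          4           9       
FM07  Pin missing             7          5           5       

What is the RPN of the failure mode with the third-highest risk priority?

175

RPN = Severity × Occurrence × Detection:
  FM01: 9 × 3 × 5 = 135
  FM02: 6 × 10 × 8 = 480
  FM03: 2 × 4 × 7 = 56
  FM04: 6 × 9 × 3 = 162
  FM05: 6 × 2 × 5 = 60
  FM06: 9 × 4 × 5 = 180
  FM07: 5 × 5 × 7 = 175
Sorted descending: 480, 180, 175, 162, 135, 60, 56.
The third-highest RPN is 175 (FM07).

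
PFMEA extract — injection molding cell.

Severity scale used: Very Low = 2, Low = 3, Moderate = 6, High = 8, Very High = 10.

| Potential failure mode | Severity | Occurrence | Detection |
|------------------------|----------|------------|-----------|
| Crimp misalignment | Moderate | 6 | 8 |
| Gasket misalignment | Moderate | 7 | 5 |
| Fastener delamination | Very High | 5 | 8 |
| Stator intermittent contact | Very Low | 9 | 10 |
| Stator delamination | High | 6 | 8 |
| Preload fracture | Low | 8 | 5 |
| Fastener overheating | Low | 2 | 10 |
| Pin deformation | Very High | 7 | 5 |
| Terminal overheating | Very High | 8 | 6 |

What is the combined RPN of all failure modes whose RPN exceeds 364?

1264

RPN = Severity × Occurrence × Detection:
  Crimp misalignment: 6 × 6 × 8 = 288
  Gasket misalignment: 6 × 7 × 5 = 210
  Fastener delamination: 10 × 5 × 8 = 400
  Stator intermittent contact: 2 × 9 × 10 = 180
  Stator delamination: 8 × 6 × 8 = 384
  Preload fracture: 3 × 8 × 5 = 120
  Fastener overheating: 3 × 2 × 10 = 60
  Pin deformation: 10 × 7 × 5 = 350
  Terminal overheating: 10 × 8 × 6 = 480
RPN > 364: Fastener delamination (400), Stator delamination (384), Terminal overheating (480).
Sum: 400 + 384 + 480 = 1264.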